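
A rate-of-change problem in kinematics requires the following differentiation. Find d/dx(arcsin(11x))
d/dx[arcsin(u)] = u'/√(1-u²), u = 11x, u' = 11

Answer: 11/√(1 - 121x²)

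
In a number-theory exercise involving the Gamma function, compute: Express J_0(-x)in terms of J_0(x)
For integer n: J_n(-x) = (-1)^n J_n(x)
With n = 0: J_0(-x) = (-1)^0 J_0(x) = J_0(x)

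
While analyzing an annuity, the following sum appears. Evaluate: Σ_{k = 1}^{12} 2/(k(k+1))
Partial fractions: 2/(k(k+1)) = 2/k - 2/(k+1)
Telescoping sum: 2(1-1/13) = 2·12/13

Answer: 24/13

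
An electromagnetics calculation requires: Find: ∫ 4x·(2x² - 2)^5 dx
Let u = 2x² - 2, du = 4x dx
∫ u^5 du = u^6/6 + C

Answer: (2x² - 2)^6/6 + C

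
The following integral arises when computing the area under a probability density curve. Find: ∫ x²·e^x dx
Integration by parts twice:
First: u=x², dv=e^x dx => x²e^x - 2∫ xe^x dx
Second: u=x, dv=e^x dx => xe^x - e^x
Combining: x²e^x - 2xe^x + 2e^x + C

Answer: e^x(x² - 2x + 2) + C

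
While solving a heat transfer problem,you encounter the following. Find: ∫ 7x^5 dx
Using power rule: ∫ 7x^5 dx=7/6 x^6+C=(7/6)x^6+C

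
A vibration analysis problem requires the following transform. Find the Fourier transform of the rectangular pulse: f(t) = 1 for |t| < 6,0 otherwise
F(omega)=integral from -6 to 6 of e^(-j*omega*t) dt
=2*sin(6*omega)/omega=12*sinc(6*omega/pi)

Answer: 2*sin(6*omega)/omega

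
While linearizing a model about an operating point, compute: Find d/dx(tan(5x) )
Chain rule: d/dx[tan(u)] = sec²(u)·u' where u = 5x
u' = 5

Answer: 5·sec²(5x)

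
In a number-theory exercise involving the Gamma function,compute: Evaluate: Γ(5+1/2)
Γ(n + 1/2) = (2n)!√π/(4^n·n!)
= 3628800√π/(1024·120) = (945/32)·√π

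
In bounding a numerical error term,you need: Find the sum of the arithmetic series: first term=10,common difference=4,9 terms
Last term: a_n = 10 + (9 - 1)·4 = 42
Sum = n(a_1 + a_n)/2 = 9(10 + 42)/2 = 234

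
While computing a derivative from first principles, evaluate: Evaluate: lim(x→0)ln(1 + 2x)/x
L'Hôpital (0/0): lim 2/(1 + 2x) / 1=2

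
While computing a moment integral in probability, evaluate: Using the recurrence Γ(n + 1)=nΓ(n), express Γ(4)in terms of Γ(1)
Γ(4)=3Γ(3)=3·2Γ(2)=...=3!·Γ(1)=6·Γ(1)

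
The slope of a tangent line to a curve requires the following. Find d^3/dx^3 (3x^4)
Apply power rule 3 times:
d^1: 12x^3
d^2: 36x^2
d^3: 72x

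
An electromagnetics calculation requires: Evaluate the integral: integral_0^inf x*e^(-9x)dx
This is a Gamma integral. Substitute u = 9x (du = 9 dx):
integral_0^inf x*e^(-9x) dx = (1/9^2) integral_0^inf u^1*e^(-u) du
= Gamma(2)/9^2 = 1!/9^2 = 1/81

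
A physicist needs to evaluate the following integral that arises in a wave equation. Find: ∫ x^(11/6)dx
Power rule: ∫ x^(11/6) dx=x^(17/6)/(17/6) + C

Answer: (6/17)·x^(17/6) + C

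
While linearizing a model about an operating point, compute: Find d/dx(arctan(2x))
d/dx[arctan(u)]=u'/(1+u²), u=2x, u'=2

Answer: 2/(1+4x²)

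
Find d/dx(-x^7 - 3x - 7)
Power rule: d/dx(ax^n) = n·a·x^(n-1)
Term by term: -7·x^6 - 3

Answer: -7x^6 - 3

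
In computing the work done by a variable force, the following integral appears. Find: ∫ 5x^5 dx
Using power rule: ∫ 5x^5 dx=5/6 x^6+C=(5/6)x^6+C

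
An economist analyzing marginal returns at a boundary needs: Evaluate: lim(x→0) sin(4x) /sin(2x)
sin(u) ≈ u for small u:
sin(4x)/sin(2x) ≈ 4x/(2x)=4/2

Answer: 2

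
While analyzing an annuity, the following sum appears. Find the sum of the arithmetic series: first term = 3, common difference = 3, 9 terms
Last term: a_n=3 + (9 - 1)·3=27
Sum=n(a_1 + a_n)/2=9(3 + 27)/2=135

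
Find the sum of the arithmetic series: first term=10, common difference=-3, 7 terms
Last term: a_n=10 + (7 - 1)·-3=-8
Sum=n(a_1 + a_n)/2=7(10 + (-8))/2=7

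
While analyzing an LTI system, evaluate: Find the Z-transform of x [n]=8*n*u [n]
Z{n*u[n]} = z/(z-1)^2
By linearity: Z{8*n*u[n]} = 8z/(z-1)^2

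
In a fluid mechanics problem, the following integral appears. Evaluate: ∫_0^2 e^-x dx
Antiderivative: -e^-x
Evaluate: -(e^-2-1)

Answer: (e^-2-1)/(-1)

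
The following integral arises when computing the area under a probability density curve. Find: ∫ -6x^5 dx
Using power rule: ∫ -6x^5 dx = -6/6 x^6 + C = -x^6 + C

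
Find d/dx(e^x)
Chain rule: d/dx[e^u]=e^u · u' where u=x
u'=1

Answer: 1·e^x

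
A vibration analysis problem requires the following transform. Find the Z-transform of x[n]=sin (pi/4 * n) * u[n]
Z{sin(w0*n)*u[n]}=z*sin(w0)/(z^2 - 2z*cos(w0) + 1)
With w0=pi/4: X(z)=z*sin(pi/4)/(z^2 - 2z*cos(pi/4) + 1)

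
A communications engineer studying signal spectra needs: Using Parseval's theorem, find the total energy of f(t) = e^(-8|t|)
Parseval's theorem: E = integral |f(t)|^2 dt = (1/2pi) integral |F(omega)|^2 domega
E = integral_{-inf}^{inf} e^(-16|t|) dt = 2*integral_0^inf e^(-16t) dt = 2/(2*8) = 1/8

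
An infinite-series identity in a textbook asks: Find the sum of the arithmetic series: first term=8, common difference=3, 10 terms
Last term: a_n = 8+(10-1)·3 = 35
Sum = n(a_1+a_n)/2 = 10(8+35)/2 = 215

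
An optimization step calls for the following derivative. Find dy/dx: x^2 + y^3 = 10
Differentiate: 2x + 3y^2·(dy/dx) = 0
dy/dx = -2x/(3y^2)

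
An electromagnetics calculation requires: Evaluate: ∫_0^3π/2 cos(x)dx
Antiderivative: sin(x)
Evaluate at bounds: [sin(1·3π/2)/1] - [sin(1·0)/1]
= ((-1) - (0))/1 = -1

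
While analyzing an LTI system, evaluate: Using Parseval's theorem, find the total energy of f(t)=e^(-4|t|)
Parseval's theorem: E = integral |f(t)|^2 dt = (1/2pi) integral |F(omega)|^2 domega
E = integral_{-inf}^{inf} e^(-8|t|) dt = 2*integral_0^inf e^(-8t) dt = 2/(2*4) = 1/4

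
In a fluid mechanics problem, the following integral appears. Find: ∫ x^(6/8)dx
Power rule: ∫ x^(3/4) dx = x^(7/4)/(7/4)+C

Answer: (4/7)·x^(7/4)+C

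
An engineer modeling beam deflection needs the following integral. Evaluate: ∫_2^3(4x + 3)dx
Step 1: Find antiderivative F(x) = 2x^2+3x
Step 2: F(3) - F(2) = 27 - (14) = 13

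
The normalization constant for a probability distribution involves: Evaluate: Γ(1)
Γ(n) = (n-1)! for positive integers
Γ(1) = 0! = 1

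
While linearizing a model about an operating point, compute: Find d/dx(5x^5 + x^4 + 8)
Power rule: d/dx(ax^n) = n·a·x^(n-1)
Term by term: 25·x^4+4·x^3

Answer: 25x^4+4x^3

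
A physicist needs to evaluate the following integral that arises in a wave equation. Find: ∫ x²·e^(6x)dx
Integration by parts twice:
First: u = x², dv = e^(6x) dx => x²e^(6x)/6 - (2/6)∫ xe^(6x) dx
Second (∫ xe^(6x) dx): xe^(6x)/6 - e^(6x)/36
Combining: e^(6x)(x²/6-2x/36+2/216)+C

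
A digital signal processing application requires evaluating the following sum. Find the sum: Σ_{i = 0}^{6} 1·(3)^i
Geometric series: S = a(1 - r^n)/(1 - r)
a = 1, r = 3, n = 7
S = 1(1 - 2187)/-2 = 1093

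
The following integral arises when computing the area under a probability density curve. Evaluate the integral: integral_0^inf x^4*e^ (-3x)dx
This is a Gamma integral. Substitute u=3x (du=3 dx):
integral_0^inf x^4*e^(-3x) dx=(1/3^5) integral_0^inf u^4*e^(-u) du
=Gamma(5)/3^5=4!/3^5=24/243

Answer: 8/81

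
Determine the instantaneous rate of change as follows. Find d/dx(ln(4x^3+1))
Chain rule: d/dx[ln(u)]=u'/u where u=4x^3 + 1
u'=12x^2

Answer: (12x^2)/(4x^3 + 1)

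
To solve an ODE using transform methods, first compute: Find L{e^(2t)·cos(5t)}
First shifting: L{e^(at)f(t)} = F(s-a)
L{cos(5t)} = s/(s² + 25)
Shift: (s-2)/((s-2)² + 25)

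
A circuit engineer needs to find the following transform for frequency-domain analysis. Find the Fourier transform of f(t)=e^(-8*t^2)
The Fourier transform of a Gaussian e^(-a*t^2) is sqrt(pi/a)*e^(-omega^2/(4a)).
With a=8: F(omega)=sqrt(pi/8)*e^(-omega^2/32)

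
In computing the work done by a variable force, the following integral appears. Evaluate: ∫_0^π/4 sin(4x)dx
Antiderivative: -cos(4x)/4
Evaluate at bounds: [-cos(4·π/4)/4] - [-cos(4·0)/4]
= (-(-1) + (1))/4 = 1/2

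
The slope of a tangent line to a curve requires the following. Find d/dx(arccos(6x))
d/dx[arccos(u)]=-u'/√(1-u²), u=6x, u'=6

Answer: -6/√(1 - 36x²)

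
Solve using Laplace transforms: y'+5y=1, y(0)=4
Take L of both sides: sY(s) - 4 + 5Y(s)=1/s
Y(s)(s + 5)=1/s + 4
Y(s)=1/(s(s + 5)) + 4/(s + 5)
Partial fractions: 1/(s(s + 5))=(1/5)/s - (1/5)/(s + 5)
So Y(s)=(1/5)/s + (19/5)/(s + 5)
Inverse transform (L^(-1){1/s}=1, L^(-1){1/(s + 5)}=e^(-5t)):

Answer: y(t)=1/5 + (19/5)·e^(-5t)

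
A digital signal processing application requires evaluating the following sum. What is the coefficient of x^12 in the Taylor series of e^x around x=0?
Taylor series of e^x = Σ x^n/n!
Coefficient of x^12 = 1/12! = 1/479001600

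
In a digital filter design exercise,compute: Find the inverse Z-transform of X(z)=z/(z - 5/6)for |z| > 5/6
Standard pair: z/(z-a) <-> a^n*u[n] for causal signals
With a = 5/6: x[n] = (5/6)^n*u[n]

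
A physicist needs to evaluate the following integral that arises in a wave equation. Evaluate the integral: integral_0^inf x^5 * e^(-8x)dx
This is a Gamma integral. Substitute u=8x (du=8 dx):
integral_0^inf x^5 * e^(-8x) dx=(1/8^6) integral_0^inf u^5 * e^(-u) du
=Gamma(6)/8^6=5!/8^6=120/262144

Answer: 15/32768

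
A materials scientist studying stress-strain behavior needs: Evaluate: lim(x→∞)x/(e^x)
Apply L'Hôpital 1 times (∞/∞ each time):
Eventually get 1!/(e^x) → 0

Answer: 0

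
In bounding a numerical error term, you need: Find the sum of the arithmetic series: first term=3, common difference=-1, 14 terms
Last term: a_n=3 + (14 - 1)·-1=-10
Sum=n(a_1 + a_n)/2=14(3 + (-10))/2=-49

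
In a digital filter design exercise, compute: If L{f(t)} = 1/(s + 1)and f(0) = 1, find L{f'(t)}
L{f'(t)}=s·F(s) - f(0)=s/(s + 1) - 1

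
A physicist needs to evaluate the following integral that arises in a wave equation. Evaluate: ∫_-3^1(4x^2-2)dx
Step 1: Find antiderivative F(x) = (4/3)x^3 - 2x
Step 2: F(1) - F(-3) = -2/3 - (-30) = 88/3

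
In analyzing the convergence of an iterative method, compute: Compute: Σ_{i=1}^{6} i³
Using formula: Σ i^3=[n(n+1)/2]²=[6·7/2]²=441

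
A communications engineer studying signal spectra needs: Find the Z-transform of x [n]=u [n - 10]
Using the time-shift property: Z{u[n-10]}=z^(-10) * z/(z-1)
=z^(-9)/(z-1)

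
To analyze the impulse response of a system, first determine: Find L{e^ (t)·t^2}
First shifting: L{e^(at)f(t)}=F(s-a)
L{t^2}=2/s^3
Shift s → s-1: 2/(s-1)^3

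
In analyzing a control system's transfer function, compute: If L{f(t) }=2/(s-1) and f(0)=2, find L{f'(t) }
L{f'(t)}=s·F(s) - f(0)=2s/(s-1) - 2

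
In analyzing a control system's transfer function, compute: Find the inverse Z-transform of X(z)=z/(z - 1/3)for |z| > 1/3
Standard pair: z/(z-a) <-> a^n * u[n] for causal signals
With a=1/3: x[n]=(1/3)^n * u[n]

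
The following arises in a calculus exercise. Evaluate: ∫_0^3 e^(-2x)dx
Antiderivative: (1/(-2))e^(-2x)
Evaluate: (1/(-2))(e^-6-1)

Answer: (e^-6-1)/(-2)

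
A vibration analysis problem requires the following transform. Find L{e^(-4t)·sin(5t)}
First shifting: L{e^(at)f(t)} = F(s-a)
L{sin(5t)} = 5/(s² + 25)
Shift: 5/((s + 4)² + 25)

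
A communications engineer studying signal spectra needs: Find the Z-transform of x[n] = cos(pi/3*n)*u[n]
Z{cos(w0*n)*u[n]}=z(z - cos(w0))/(z^2-2z*cos(w0)+1)
With w0=pi/3: X(z)=z(z - cos(pi/3))/(z^2-2z*cos(pi/3)+1)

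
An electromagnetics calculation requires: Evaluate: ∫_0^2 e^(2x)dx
Antiderivative: (1/2)e^(2x)
Evaluate: (1/2)(e^4-1)

Answer: (e^4-1)/2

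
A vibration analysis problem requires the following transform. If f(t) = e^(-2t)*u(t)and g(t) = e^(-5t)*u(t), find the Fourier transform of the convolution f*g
By the convolution theorem: F{f * g} = F(omega) * G(omega)
F(omega) = 1/(2 + j * omega), G(omega) = 1/(5 + j * omega)
F{f * g} = 1/((2 + j * omega)(5 + j * omega))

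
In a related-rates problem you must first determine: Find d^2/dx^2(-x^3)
Apply power rule 2 times:
d^1: -3x^2
d^2: -6x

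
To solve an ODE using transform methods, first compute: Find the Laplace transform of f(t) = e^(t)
L{e^(at)} = 1/(s-a)
L{e^(t)} = 1/(s-1)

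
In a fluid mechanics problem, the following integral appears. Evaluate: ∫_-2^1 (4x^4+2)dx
Step 1: Find antiderivative F(x)=(4/5)x^5+2x
Step 2: F(1) - F(-2)=14/5 - (-148/5)=162/5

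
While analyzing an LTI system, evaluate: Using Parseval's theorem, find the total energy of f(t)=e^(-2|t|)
Parseval's theorem: E = integral |f(t)|^2 dt = (1/2pi) integral |F(omega)|^2 domega
E = integral_{-inf}^{inf} e^(-4|t|) dt = 2*integral_0^inf e^(-4t) dt = 2/(2*2) = 1/2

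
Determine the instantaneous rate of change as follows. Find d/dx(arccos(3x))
d/dx[arccos(u)] = -u'/√(1-u²), u = 3x, u' = 3

Answer: -3/√(1-9x²)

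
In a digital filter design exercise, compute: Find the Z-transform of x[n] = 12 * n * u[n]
Z{n * u[n]}=z/(z-1)^2
By linearity: Z{12 * n * u[n]}=12z/(z-1)^2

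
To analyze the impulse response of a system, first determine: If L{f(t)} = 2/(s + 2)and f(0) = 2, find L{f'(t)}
L{f'(t)} = s·F(s) - f(0) = 2s/(s + 2) - 2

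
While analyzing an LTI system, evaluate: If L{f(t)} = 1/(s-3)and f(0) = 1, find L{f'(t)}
L{f'(t)}=s·F(s) - f(0)=s/(s-3)-1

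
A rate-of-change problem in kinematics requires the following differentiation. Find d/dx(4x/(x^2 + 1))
Quotient rule: (f/g)' = (f'g - fg')/g²
f = 4x, f' = 4
g = x^2+1, g' = 2x

Answer: (4·(x^2+1)-8x^2)/(x^2+1)²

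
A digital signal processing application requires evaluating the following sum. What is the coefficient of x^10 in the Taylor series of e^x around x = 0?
Taylor series of e^x = Σ x^n/n!
Coefficient of x^10 = 1/10! = 1/3628800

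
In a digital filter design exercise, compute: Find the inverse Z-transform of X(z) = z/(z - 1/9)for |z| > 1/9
Standard pair: z/(z-a) <-> a^n * u[n] for causal signals
With a=1/9: x[n]=(1/9)^n * u[n]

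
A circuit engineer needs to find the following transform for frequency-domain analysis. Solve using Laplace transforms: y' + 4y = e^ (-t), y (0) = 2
Take L: sY - 2 + 4Y=1/(s + 1)
Y(s + 4)=1/(s + 1) + 2
Y=1/((s + 1)(s + 4)) + 2/(s + 4)
Partial fractions: 1/((s + 1)(s + 4))=(1/3)/(s + 1) - (1/3)/(s + 4)
So Y=(1/3)/(s + 1) + (5/3)/(s + 4)
Inverse Laplace transform (L^(-1){1/(s + 1)}=e^(-t), L^(-1){1/(s + 4)}=e^(-4t)):

Answer: y(t)=(1/3)·e^(-t) + (5/3)·e^(-4t)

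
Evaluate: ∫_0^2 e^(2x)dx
Antiderivative: (1/2)e^(2x)
Evaluate: (1/2)(e^4 - 1)

Answer: (e^4 - 1)/2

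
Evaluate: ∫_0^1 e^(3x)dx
Antiderivative: (1/3)e^(3x)
Evaluate: (1/3)(e^3 - 1)

Answer: (e^3 - 1)/3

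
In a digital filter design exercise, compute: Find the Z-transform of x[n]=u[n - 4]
Using the time-shift property: Z{u[n-4]} = z^(-4)*z/(z-1)
= z^(-3)/(z-1)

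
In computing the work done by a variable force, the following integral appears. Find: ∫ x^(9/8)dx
Power rule: ∫ x^(9/8) dx=x^(17/8)/(17/8)+C

Answer: (8/17)·x^(17/8)+C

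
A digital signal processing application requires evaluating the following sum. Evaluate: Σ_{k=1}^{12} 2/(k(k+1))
Partial fractions: 2/(k(k + 1))=2/k - 2/(k + 1)
Telescoping sum: 2(1 - 1/13)=2·12/13

Answer: 24/13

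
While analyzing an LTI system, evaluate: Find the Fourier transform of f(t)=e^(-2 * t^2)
The Fourier transform of a Gaussian e^(-a * t^2) is sqrt(pi/a) * e^(-omega^2/(4a)).
With a = 2: F(omega) = sqrt(pi/2) * e^(-omega^2/8)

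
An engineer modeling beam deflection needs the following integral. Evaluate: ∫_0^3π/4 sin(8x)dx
Antiderivative: -cos(8x)/8
Evaluate at bounds: [-cos(8·3π/4)/8] - [-cos(8·0)/8]
= (-(1) + (1))/8 = 0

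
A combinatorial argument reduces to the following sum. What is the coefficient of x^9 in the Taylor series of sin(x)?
sin(x)=Σ (-1)^k x^(2k + 1)/(2k + 1)!
For x^9: (-1)^4/9!=1/362880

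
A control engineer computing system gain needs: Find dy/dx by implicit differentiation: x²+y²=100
Differentiate both sides: 2x+2y·(dy/dx)=0
Solve: dy/dx=-2x/(2y)=-x/y

Answer: dy/dx=-x/y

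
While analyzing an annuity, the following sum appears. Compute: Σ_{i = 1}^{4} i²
Using formula: Σ i^2=n(n + 1)(2n + 1)/6=4·5·9/6=30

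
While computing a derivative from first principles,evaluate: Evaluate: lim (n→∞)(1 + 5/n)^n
This is the definition of e^5: lim(1+5/n)^n=e^5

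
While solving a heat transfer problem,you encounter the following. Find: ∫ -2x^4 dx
Using power rule: ∫ -2x^4 dx = -2/5 x^5+C = (-2/5)x^5+C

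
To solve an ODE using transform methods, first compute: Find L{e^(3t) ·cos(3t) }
First shifting: L{e^(at)f(t)}=F(s-a)
L{cos(3t)}=s/(s²+9)
Shift: (s-3)/((s-3)²+9)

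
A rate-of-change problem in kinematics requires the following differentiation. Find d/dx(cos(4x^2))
Chain rule: d/dx[cos(u)]=-sin(u)·u' where u=4x^2
u'=8x

Answer: -8x·sin(4x^2)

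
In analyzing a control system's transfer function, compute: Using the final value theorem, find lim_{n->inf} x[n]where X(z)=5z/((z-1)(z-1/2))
Final value theorem: lim x[n] = lim_{z->1} (z-1)*X(z)
(z-1)*X(z) = 5z/(z-1/2)
As z->1: 5/(1-1/2) = 5/(1/2) = 10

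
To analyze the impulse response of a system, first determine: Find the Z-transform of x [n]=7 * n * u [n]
Z{n * u[n]} = z/(z-1)^2
By linearity: Z{7 * n * u[n]} = 7z/(z-1)^2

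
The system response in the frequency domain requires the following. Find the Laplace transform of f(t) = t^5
L{t^n}=n!/s^(n + 1)
L{t^5}=5!/s^6=120/s^6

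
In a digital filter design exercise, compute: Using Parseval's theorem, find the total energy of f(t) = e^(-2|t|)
Parseval's theorem: E=integral |f(t)|^2 dt=(1/2pi) integral |F(omega)|^2 domega
E=integral_{-inf}^{inf} e^(-4|t|) dt=2*integral_0^inf e^(-4t) dt=2/(2*2)=1/2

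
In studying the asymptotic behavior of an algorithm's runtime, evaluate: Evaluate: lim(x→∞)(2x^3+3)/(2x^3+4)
Divide numerator and denominator by x^3:
lim (2+3/x^3)/(2+4/x^3)=1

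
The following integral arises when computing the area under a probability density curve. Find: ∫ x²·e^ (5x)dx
Integration by parts twice:
First: u = x², dv = e^(5x) dx => x²e^(5x)/5 - (2/5)∫ xe^(5x) dx
Second (∫ xe^(5x) dx): xe^(5x)/5 - e^(5x)/25
Combining: e^(5x)(x²/5-2x/25+2/125)+C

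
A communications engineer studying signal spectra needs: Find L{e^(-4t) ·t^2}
First shifting: L{e^(at)f(t)}=F(s-a)
L{t^2}=2/s^3
Shift s → s + 4: 2/(s + 4)^3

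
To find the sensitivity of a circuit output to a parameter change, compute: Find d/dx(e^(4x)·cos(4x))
Product rule: (fg)' = f'g + fg'
f = e^(4x), f' = 4·e^(4x)
g = cos(4x), g' = -4·sin(4x)

Answer: 4·e^(4x)·cos(4x) - 4·e^(4x)·sin(4x)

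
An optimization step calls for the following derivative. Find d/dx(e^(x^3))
Chain rule: d/dx[e^u] = e^u · u' where u = x^3
u' = 3x^2

Answer: 3x^2·e^(x^3)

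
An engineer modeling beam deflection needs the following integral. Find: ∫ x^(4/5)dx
Power rule: ∫ x^(4/5) dx=x^(9/5)/(9/5) + C

Answer: (5/9)·x^(9/5) + C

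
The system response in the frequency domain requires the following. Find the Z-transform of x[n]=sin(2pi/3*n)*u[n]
Z{sin(w0*n)*u[n]}=z*sin(w0)/(z^2-2z*cos(w0)+1)
With w0=2pi/3: X(z)=z*sin(2pi/3)/(z^2-2z*cos(2pi/3)+1)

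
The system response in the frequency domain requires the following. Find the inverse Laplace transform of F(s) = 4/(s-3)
L^(-1){4/(s-a)} = c·e^(at)
Here a = 3, c = 4

Answer: 4e^(3t)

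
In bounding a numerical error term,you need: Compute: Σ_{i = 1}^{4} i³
Using formula: Σ i^3 = [n(n + 1)/2]² = [4·5/2]² = 100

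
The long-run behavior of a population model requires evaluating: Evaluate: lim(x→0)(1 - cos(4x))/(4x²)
Using 1-cos(u) ≈ u²/2 for small u:
(1-cos(4x)) ≈ (4x)²/2 = 16x²/2
So limit = 16/(2·4) = 2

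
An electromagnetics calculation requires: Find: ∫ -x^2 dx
Using power rule: ∫ -x^2 dx=-1/3 x^3 + C=(-1/3)x^3 + C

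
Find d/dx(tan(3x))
Chain rule: d/dx[tan(u)]=sec²(u)·u' where u=3x
u'=3

Answer: 3·sec²(3x)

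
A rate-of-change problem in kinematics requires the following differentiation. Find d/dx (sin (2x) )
Chain rule: d/dx[sin(u)]=cos(u)·u' where u=2x
u'=2

Answer: 2·cos(2x)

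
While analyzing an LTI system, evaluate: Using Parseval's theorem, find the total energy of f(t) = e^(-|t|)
Parseval's theorem: E=integral |f(t)|^2 dt=(1/2pi) integral |F(omega)|^2 domega
E=integral_{-inf}^{inf} e^(-2|t|) dt=2 * integral_0^inf e^(-2t) dt=2/(2 * 1)=1/1

Answer: 1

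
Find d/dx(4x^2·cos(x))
Product rule: (fg)'=f'g + fg'
f=4x^2, f'=8x
g=cos(x), g'=-sin(x)

Answer: 8x·cos(x) - 4x^2·sin(x)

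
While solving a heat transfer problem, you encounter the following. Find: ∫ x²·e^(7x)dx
Integration by parts twice:
First: u = x², dv = e^(7x) dx => x²e^(7x)/7 - (2/7)∫ xe^(7x) dx
Second (∫ xe^(7x) dx): xe^(7x)/7 - e^(7x)/49
Combining: e^(7x)(x²/7-2x/49+2/343)+C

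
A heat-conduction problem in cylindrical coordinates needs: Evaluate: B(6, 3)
B(x,y) = Γ(x)Γ(y)/Γ(x+y) = (x-1)!(y-1)!/(x+y-1)!
B(6,3) = 5!·2!/8! = 1/168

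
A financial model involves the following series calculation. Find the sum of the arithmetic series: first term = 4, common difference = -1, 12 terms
Last term: a_n=4+(12-1)·-1=-7
Sum=n(a_1+a_n)/2=12(4+(-7))/2=-18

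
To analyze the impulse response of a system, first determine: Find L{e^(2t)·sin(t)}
First shifting: L{e^(at)f(t)} = F(s-a)
L{sin(t)} = 1/(s² + 1)
Shift: 1/((s-2)² + 1)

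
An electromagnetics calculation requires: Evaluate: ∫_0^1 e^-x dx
Antiderivative: -e^-x
Evaluate: -(e^-1 - 1)

Answer: (e^-1 - 1)/(-1)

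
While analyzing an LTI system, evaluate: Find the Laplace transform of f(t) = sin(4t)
L{sin(wt)} = w/(s² + w²)
L{sin(4t)} = 4/(s² + 16)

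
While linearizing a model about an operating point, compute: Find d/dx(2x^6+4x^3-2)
Power rule: d/dx(ax^n) = n·a·x^(n-1)
Term by term: 12·x^5 + 12·x^2

Answer: 12x^5 + 12x^2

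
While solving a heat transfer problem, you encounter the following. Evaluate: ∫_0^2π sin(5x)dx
Antiderivative: -cos(5x)/5
Evaluate at bounds: [-cos(5·2π)/5] - [-cos(5·0)/5]
=(-(1) + (1))/5=0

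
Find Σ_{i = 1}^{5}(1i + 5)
=1·Σ i + 5·5=1·15 + 25=40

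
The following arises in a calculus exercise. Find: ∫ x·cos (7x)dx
By parts: u=x, dv=cos(7x) dx
du=dx, v=sin(7x)/7
=x·sin(7x)/7 + cos(7x)/7² + C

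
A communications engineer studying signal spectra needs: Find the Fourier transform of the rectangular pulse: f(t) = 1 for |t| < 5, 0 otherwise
F(omega) = integral from -5 to 5 of e^(-j*omega*t) dt
= 2*sin(5*omega)/omega = 10*sinc(5*omega/pi)

Answer: 2*sin(5*omega)/omega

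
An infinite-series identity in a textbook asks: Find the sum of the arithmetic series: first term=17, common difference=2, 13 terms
Last term: a_n=17 + (13 - 1)·2=41
Sum=n(a_1 + a_n)/2=13(17 + 41)/2=377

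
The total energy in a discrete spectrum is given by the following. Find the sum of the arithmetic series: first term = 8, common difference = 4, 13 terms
Last term: a_n=8 + (13 - 1)·4=56
Sum=n(a_1 + a_n)/2=13(8 + 56)/2=416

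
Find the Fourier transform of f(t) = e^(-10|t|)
Using the standard pair: F{e^(-a|t|)}=2a/(a^2+omega^2)
With a=10: F(omega)=20/(100+omega^2)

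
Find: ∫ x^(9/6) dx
Power rule: ∫ x^(3/2) dx = x^(5/2)/(5/2)+C

Answer: (2/5)·x^(5/2)+C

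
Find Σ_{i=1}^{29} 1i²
= 1·n(n + 1)(2n + 1)/6 = 1·29·30·59/6 = 8555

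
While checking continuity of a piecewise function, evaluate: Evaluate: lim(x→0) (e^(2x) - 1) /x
L'Hôpital (0/0): lim 2e^(2x)/1=2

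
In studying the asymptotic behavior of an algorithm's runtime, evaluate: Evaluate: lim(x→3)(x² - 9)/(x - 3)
Factor: (x² - 9)=(x-3)(x+3)
Cancel (x-3): lim(x→3) (x+3)=6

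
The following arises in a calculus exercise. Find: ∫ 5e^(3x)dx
Since d/dx[e^(3x)]=3e^(3x), we get 5/3 e^(3x)+C

Answer: (5/3)e^(3x)+C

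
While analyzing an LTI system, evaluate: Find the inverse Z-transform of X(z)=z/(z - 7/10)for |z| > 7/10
Standard pair: z/(z-a) <-> a^n*u[n] for causal signals
With a=7/10: x[n]=(7/10)^n*u[n]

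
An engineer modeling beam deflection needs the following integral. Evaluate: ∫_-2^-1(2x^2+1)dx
Step 1: Find antiderivative F(x)=(2/3)x^3 + x
Step 2: F(-1) - F(-2)=-5/3 - (-22/3)=17/3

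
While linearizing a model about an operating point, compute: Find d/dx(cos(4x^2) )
Chain rule: d/dx[cos(u)] = -sin(u)·u' where u = 4x^2
u' = 8x

Answer: -8x·sin(4x^2)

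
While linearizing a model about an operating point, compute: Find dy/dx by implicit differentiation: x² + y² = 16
Differentiate both sides: 2x + 2y·(dy/dx)=0
Solve: dy/dx=-2x/(2y)=-x/y

Answer: dy/dx=-x/y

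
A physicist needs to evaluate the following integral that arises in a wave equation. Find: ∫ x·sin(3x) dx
By parts: u=x, dv=sin(3x) dx
du=dx, v=-cos(3x)/3
=-x·cos(3x)/3+sin(3x)/3²+C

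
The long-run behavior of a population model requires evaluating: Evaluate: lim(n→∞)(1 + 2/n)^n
This is the definition of e^2: lim(1+2/n)^n=e^2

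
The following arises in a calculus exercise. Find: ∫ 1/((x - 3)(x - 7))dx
Partial fractions: 1/((x-3)(x-7)) = A/(x-3) + B/(x-7)
A = -1/4, B = 1/4
∫ [-1/4· 1/(x-3) + 1/4· 1/(x-7)] dx
= (1/4)[ln|x-7| - ln|x-3|] + C

Answer: (1/4)·ln|(x-7)/(x-3)| + C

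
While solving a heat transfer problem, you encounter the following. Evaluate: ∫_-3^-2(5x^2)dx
Step 1: Find antiderivative F(x)=(5/3)x^3
Step 2: F(-2) - F(-3)=-40/3 - (-45)=95/3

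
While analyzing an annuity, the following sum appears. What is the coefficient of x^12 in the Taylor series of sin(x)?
sin(x) has only odd powers. Coefficient of x^12 = 0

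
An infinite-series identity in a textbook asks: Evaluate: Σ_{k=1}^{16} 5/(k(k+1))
Partial fractions: 5/(k(k+1)) = 5/k - 5/(k+1)
Telescoping sum: 5(1-1/17) = 5·16/17

Answer: 80/17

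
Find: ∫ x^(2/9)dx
Power rule: ∫ x^(2/9) dx = x^(11/9)/(11/9) + C

Answer: (9/11)·x^(11/9) + C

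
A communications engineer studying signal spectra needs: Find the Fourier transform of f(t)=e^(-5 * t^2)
The Fourier transform of a Gaussian e^(-a * t^2) is sqrt(pi/a) * e^(-omega^2/(4a)).
With a = 5: F(omega) = sqrt(pi/5) * e^(-omega^2/20)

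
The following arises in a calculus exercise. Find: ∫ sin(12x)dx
Using substitution u=12x: ∫ sin(u) du/12=-cos(u)/12 + C

Answer: (-1/12)cos(12x) + C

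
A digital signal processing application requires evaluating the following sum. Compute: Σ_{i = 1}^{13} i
Using formula: Σ i^1 = n(n+1)/2 = 13·14/2 = 91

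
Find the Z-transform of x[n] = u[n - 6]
Using the time-shift property: Z{u[n-6]}=z^(-6) * z/(z-1)
=z^(-5)/(z-1)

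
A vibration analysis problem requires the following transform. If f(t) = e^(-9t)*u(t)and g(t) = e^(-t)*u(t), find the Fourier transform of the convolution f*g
By the convolution theorem: F{f*g}=F(omega)*G(omega)
F(omega)=1/(9 + j*omega), G(omega)=1/(1 + j*omega)
F{f*g}=1/((9 + j*omega)(1 + j*omega))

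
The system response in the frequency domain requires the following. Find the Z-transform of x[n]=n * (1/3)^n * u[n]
Using the property Z{n * a^n * u[n]} = az/(z-a)^2
With a = 1/3: X(z) = (1/3)z/(z - 1/3)^2, |z| > 1/3

Answer: (1/3)z/(z - 1/3)^2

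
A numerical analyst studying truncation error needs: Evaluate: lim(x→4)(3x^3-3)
Polynomial is continuous, so substitute x = 4:
3·4^3-3 = 189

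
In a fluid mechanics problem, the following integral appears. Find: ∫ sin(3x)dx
Using substitution u=3x: ∫ sin(u) du/3=-cos(u)/3+C

Answer: (-1/3)cos(3x)+C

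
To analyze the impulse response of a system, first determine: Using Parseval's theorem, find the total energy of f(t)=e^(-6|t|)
Parseval's theorem: E=integral |f(t)|^2 dt=(1/2pi) integral |F(omega)|^2 domega
E=integral_{-inf}^{inf} e^(-12|t|) dt=2*integral_0^inf e^(-12t) dt=2/(2*6)=1/6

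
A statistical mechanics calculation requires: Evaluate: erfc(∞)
erfc(x)=1 - erf(x); erfc(∞)=1 - erf(∞)=1 - 1=0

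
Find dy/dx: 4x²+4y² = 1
Differentiate: 8x + 8y·(dy/dx)=0
dy/dx=-8x/(8y)=-1·(x/y)

Answer: dy/dx=-1·(x/y)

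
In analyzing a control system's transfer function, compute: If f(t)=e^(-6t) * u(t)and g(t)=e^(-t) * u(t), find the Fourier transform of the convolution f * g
By the convolution theorem: F{f * g} = F(omega) * G(omega)
F(omega) = 1/(6+j * omega), G(omega) = 1/(1+j * omega)
F{f * g} = 1/((6+j * omega)(1+j * omega))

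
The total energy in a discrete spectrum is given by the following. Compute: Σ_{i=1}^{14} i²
Using formula: Σ i^2=n(n+1)(2n+1)/6=14·15·29/6=1015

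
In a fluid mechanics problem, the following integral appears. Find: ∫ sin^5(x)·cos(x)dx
Let u=sin(x), du=cos(x) dx
∫ u^5 du=u^6/6+C

Answer: sin^6(x)/6+C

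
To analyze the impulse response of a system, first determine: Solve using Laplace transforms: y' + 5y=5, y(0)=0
Take L of both sides: sY(s) - 0 + 5Y(s) = 5/s
Y(s)(s + 5) = 5/s + 0
Y(s) = 5/(s(s + 5)) + 0/(s + 5)
Partial fractions: 5/(s(s + 5)) = 1/s - 1/(s + 5)
So Y(s) = 1/s - 1/(s + 5)
Inverse transform (L^(-1){1/s} = 1, L^(-1){1/(s + 5)} = e^(-5t)):

Answer: y(t) = 1 - e^(-5t)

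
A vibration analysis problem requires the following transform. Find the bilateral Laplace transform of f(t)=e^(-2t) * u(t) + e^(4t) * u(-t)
For e^(-2t)*u(t): L = 1/(s + 2), Re(s) > -2
For e^(4t)*u(-t): L = -1/(s-4), Re(s) < 4
Combined: F(s) = 1/(s + 2) - 1/(s-4), -2 < Re(s) < 4

Answer: 1/(s + 2) - 1/(s-4), ROC: -2 < Re(s) < 4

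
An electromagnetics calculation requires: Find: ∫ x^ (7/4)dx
Power rule: ∫ x^(7/4) dx = x^(11/4)/(11/4) + C

Answer: (4/11)·x^(11/4) + C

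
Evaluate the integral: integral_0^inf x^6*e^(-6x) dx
This is a Gamma integral. Substitute u=6x (du=6 dx):
integral_0^inf x^6 * e^(-6x) dx=(1/6^7) integral_0^inf u^6 * e^(-u) du
=Gamma(7)/6^7=6!/6^7=720/279936

Answer: 5/1944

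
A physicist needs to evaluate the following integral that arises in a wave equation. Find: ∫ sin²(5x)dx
Using identity sin²(u)=(1 - cos(2u))/2:
∫ (1 - cos(10x))/2 dx=x/2 - sin(10x)/20 + C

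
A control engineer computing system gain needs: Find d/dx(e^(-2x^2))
Chain rule: d/dx[e^u] = e^u · u' where u = -2x^2
u' = -4x

Answer: -4x·e^(-2x^2)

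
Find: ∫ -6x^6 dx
Using power rule: ∫ -6x^6 dx=-6/7 x^7 + C=(-6/7)x^7 + C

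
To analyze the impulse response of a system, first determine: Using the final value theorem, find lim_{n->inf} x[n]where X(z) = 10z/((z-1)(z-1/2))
Final value theorem: lim x[n] = lim_{z->1} (z-1) * X(z)
(z-1) * X(z) = 10z/(z-1/2)
As z->1: 10/(1 - 1/2) = 10/(1/2) = 20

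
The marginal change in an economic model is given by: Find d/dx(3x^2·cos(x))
Product rule: (fg)'=f'g + fg'
f=3x^2, f'=6x
g=cos(x), g'=-sin(x)

Answer: 6x·cos(x) - 3x^2·sin(x)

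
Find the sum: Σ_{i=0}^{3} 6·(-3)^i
Geometric series: S=a(1 - r^n)/(1 - r)
a=6, r=-3, n=4
S=6(1-81)/4=-120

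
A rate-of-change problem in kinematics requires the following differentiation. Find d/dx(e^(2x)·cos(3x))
Product rule: (fg)'=f'g + fg'
f=e^(2x), f'=2·e^(2x)
g=cos(3x), g'=-3·sin(3x)

Answer: 2·e^(2x)·cos(3x) - 3·e^(2x)·sin(3x)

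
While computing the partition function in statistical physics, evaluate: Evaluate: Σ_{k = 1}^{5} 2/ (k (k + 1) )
Partial fractions: 2/(k(k + 1)) = 2/k - 2/(k + 1)
Telescoping sum: 2(1 - 1/6) = 2·5/6

Answer: 5/3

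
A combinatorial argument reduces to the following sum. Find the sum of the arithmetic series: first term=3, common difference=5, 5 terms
Last term: a_n = 3+(5-1)·5 = 23
Sum = n(a_1+a_n)/2 = 5(3+23)/2 = 65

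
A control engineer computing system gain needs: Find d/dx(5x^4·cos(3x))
Product rule: (fg)' = f'g+fg'
f = 5x^4, f' = 20x^3
g = cos(3x), g' = -3·sin(3x)

Answer: 20x^3·cos(3x)-15x^4·sin(3x)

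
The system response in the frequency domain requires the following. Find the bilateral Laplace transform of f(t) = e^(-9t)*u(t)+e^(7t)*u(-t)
For e^(-9t)*u(t): L = 1/(s + 9), Re(s) > -9
For e^(7t)*u(-t): L = -1/(s-7), Re(s) < 7
Combined: F(s) = 1/(s + 9) - 1/(s-7), -9 < Re(s) < 7

Answer: 1/(s + 9) - 1/(s-7), ROC: -9 < Re(s) < 7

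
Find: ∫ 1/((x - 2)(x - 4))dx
Partial fractions: 1/((x-2)(x-4))=A/(x-2) + B/(x-4)
A=-1/2, B=1/2
∫ [-1/2· 1/(x-2) + 1/2· 1/(x-4)] dx
=(1/2)[ln|x-4| - ln|x-2|] + C

Answer: (1/2)·ln|(x-4)/(x-2)| + C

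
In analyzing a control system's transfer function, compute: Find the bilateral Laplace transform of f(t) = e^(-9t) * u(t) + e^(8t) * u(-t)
For e^(-9t)*u(t): L=1/(s + 9), Re(s) > -9
For e^(8t)*u(-t): L=-1/(s-8), Re(s) < 8
Combined: F(s)=1/(s + 9) - 1/(s-8), -9 < Re(s) < 8

Answer: 1/(s + 9) - 1/(s-8), ROC: -9 < Re(s) < 8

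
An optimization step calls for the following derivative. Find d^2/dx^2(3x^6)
Apply power rule 2 times:
d^1: 18x^5
d^2: 90x^4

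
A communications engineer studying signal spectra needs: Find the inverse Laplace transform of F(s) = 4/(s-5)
L^(-1){4/(s-a)} = c·e^(at)
Here a = 5, c = 4

Answer: 4e^(5t)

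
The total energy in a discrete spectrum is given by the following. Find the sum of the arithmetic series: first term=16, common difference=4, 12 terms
Last term: a_n=16+(12-1)·4=60
Sum=n(a_1+a_n)/2=12(16+60)/2=456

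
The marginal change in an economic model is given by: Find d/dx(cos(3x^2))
Chain rule: d/dx[cos(u)] = -sin(u)·u' where u = 3x^2
u' = 6x

Answer: -6x·sin(3x^2)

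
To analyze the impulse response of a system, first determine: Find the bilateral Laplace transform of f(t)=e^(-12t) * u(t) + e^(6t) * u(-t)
For e^(-12t) * u(t): L = 1/(s+12), Re(s) > -12
For e^(6t) * u(-t): L = -1/(s-6), Re(s) < 6
Combined: F(s) = 1/(s+12)-1/(s-6), -12 < Re(s) < 6

Answer: 1/(s+12)-1/(s-6), ROC: -12 < Re(s) < 6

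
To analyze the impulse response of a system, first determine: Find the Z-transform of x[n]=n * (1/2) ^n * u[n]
Using the property Z{n * a^n * u[n]} = az/(z-a)^2
With a = 1/2: X(z) = (1/2)z/(z - 1/2)^2, |z| > 1/2

Answer: (1/2)z/(z - 1/2)^2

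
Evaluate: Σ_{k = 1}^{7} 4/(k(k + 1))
Partial fractions: 4/(k(k + 1))=4/k - 4/(k + 1)
Telescoping sum: 4(1 - 1/8)=4·7/8

Answer: 7/2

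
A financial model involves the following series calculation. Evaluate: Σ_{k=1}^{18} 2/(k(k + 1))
Partial fractions: 2/(k(k+1)) = 2/k - 2/(k+1)
Telescoping sum: 2(1-1/19) = 2·18/19

Answer: 36/19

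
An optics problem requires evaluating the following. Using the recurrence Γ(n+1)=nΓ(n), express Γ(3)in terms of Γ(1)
Γ(3) = 2Γ(2) = 2·1Γ(1) = ... = 2!·Γ(1) = 2·Γ(1)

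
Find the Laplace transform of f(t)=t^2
L{t^n}=n!/s^(n+1)
L{t^2}=2!/s^3=2/s^3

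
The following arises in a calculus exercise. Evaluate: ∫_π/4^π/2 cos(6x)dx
Antiderivative: sin(6x)/6
Evaluate at bounds: [sin(6·π/2)/6] - [sin(6·π/4)/6]
=((0) - (-1))/6=1/6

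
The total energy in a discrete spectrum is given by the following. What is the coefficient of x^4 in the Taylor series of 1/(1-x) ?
1/(1-x)=Σ x^n for |x|<1
All coefficients are 1

Answer: 1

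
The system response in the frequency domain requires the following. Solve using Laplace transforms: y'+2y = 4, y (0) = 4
Take L of both sides: sY(s)-4+2Y(s)=4/s
Y(s)(s+2)=4/s+4
Y(s)=4/(s(s+2))+4/(s+2)
Partial fractions: 4/(s(s+2))=2/s - 2/(s+2)
So Y(s)=2/s+2/(s+2)
Inverse transform (L^(-1){1/s}=1, L^(-1){1/(s+2)}=e^(-2t)):

Answer: y(t)=2+2·e^(-2t)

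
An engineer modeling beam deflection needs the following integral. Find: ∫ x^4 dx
Using power rule: ∫ x^4 dx=1/5 x^5+C=(1/5)x^5+C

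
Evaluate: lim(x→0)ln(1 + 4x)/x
L'Hôpital (0/0): lim 4/(1 + 4x) / 1=4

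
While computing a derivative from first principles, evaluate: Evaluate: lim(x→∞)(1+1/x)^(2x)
Rewrite as [(1+1/x)^x]^2.
lim(1+1/x)^x=e^1, so limit=(e^1)^2=e^2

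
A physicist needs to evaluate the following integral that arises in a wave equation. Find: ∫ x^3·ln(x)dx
By parts: u = ln(x), dv = x^3 dx
du = 1/x dx, v = x^4/4
= x^4·ln(x)/4 - ∫ x^3/4 dx
= x^4·ln(x)/4 - x^4/16 + C

Answer: x^4(ln(x)/4 - 1/16) + C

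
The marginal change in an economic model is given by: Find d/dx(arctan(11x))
d/dx[arctan(u)]=u'/(1+u²), u=11x, u'=11

Answer: 11/(1+121x²)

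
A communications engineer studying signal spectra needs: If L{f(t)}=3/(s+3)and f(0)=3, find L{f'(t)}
L{f'(t)}=s·F(s) - f(0)=3s/(s + 3) - 3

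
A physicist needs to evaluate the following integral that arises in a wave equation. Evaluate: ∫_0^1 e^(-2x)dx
Antiderivative: (1/(-2))e^(-2x)
Evaluate: (1/(-2))(e^-2 - 1)

Answer: (e^-2 - 1)/(-2)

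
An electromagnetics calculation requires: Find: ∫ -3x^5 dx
Using power rule: ∫ -3x^5 dx=-3/6 x^6+C=(-1/2)x^6+C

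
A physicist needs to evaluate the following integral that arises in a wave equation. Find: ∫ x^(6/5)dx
Power rule: ∫ x^(6/5) dx = x^(11/5)/(11/5)+C

Answer: (5/11)·x^(11/5)+C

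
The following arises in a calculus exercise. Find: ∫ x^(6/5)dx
Power rule: ∫ x^(6/5) dx = x^(11/5)/(11/5)+C

Answer: (5/11)·x^(11/5)+C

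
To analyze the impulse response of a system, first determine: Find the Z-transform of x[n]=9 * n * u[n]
Z{n*u[n]} = z/(z-1)^2
By linearity: Z{9*n*u[n]} = 9z/(z-1)^2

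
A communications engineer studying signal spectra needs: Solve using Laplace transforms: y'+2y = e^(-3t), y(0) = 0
Take L: sY - 0+2Y = 1/(s+3)
Y(s+2) = 1/(s+3)+0
Y = 1/((s+3)(s+2))+0/(s+2)
Partial fractions: 1/((s+3)(s+2)) = -1/(s+3)+1/(s+2)
So Y = -1/(s+3)+1/(s+2)
Inverse Laplace transform (L^(-1){1/(s+3)} = e^(-3t), L^(-1){1/(s+2)} = e^(-2t)):

Answer: y(t) = -1·e^(-3t)+e^(-2t)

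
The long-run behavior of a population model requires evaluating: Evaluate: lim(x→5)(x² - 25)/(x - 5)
Factor: (x² - 25) = (x-5)(x + 5)
Cancel (x-5): lim(x→5) (x + 5) = 10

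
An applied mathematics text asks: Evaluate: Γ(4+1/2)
Γ(n + 1/2) = (2n)!√π/(4^n·n!)
= 40320√π/(256·24) = (105/16)·√π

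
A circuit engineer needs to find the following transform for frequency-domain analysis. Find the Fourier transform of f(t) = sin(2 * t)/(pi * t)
sin(W * t)/(pi * t)=(W/pi) * sinc(W * t/pi) is the impulse response of the ideal low-pass filter with cutoff W (here W=2).
Its Fourier transform is a rectangular function:
F(omega)=1 for |omega| < 2, 0 otherwise

Answer: rect(omega/4) [i.e., 1 for |omega| < 2, 0 otherwise]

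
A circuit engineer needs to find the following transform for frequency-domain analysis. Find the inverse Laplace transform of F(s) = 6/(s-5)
L^(-1){6/(s-a)} = c·e^(at)
Here a = 5, c = 6

Answer: 6e^(5t)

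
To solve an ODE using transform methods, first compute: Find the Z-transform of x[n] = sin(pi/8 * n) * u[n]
Z{sin(w0*n)*u[n]}=z*sin(w0)/(z^2 - 2z*cos(w0) + 1)
With w0=pi/8: X(z)=z*sin(pi/8)/(z^2 - 2z*cos(pi/8) + 1)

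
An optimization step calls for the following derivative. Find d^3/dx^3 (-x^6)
Apply power rule 3 times:
d^1: -6x^5
d^2: -30x^4
d^3: -120x^3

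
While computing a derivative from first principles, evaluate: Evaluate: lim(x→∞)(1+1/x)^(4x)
Rewrite as [(1+1/x)^x]^4.
lim(1+1/x)^x = e^1, so limit = (e^1)^4 = e^4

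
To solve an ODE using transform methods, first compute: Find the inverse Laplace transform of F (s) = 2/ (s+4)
L^(-1){2/(s-a)}=c·e^(at)
Here a=-4, c=2

Answer: 2e^(-4t)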